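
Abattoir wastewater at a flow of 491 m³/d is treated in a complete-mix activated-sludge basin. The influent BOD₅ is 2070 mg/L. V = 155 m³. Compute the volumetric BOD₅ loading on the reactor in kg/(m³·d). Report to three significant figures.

Volumetric loading L_v = Q·S₀ / V = 491 × 2070 g/m³ / 155.0 m³ = 6557 g/(m³·d) = 6.557 kg BOD₅/(m³·d).

L_v ≈ 6.56 kg BOD₅/(m³·d)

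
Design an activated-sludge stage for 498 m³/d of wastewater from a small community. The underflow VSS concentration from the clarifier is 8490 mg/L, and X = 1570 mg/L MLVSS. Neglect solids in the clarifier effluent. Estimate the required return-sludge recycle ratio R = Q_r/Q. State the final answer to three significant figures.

R = Q_r/Q = X/(X_r − X) = 1570 / (8490 − 1570) = 0.2269.

R ≈ 0.227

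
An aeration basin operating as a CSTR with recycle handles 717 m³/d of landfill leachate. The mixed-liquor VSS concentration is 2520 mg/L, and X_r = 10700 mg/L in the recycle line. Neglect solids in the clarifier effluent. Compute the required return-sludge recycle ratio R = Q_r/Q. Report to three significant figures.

R ≈ 0.308

Mass balance around the secondary clarifier (neglecting effluent solids): R = X / (X_r − X) = 2520 / (10700 − 2520) = 0.3081.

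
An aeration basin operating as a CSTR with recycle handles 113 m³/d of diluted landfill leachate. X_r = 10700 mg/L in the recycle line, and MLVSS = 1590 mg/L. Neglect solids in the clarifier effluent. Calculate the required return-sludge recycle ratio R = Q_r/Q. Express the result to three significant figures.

Solids balance on the clarifier gives (1+R)X = R·X_r, so R = X/(X_r − X) = 1590 / (10700 − 1590) = 0.1745.

R ≈ 0.175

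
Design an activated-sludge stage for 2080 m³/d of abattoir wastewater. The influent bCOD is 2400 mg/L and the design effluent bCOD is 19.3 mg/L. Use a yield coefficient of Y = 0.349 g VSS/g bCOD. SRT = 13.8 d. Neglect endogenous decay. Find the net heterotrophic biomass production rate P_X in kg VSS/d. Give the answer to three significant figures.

No decay correction is needed, so Y_obs = Y = 0.349.
Mass of bCOD removed per day: Q(S₀ − S) = 2080 × 2381 g/m³ = 4952 kg/d.
So the net sludge growth is P_X = 0.3490 × 4952 = 1728 kg VSS/d.

P_X ≈ 1730 kg VSS/d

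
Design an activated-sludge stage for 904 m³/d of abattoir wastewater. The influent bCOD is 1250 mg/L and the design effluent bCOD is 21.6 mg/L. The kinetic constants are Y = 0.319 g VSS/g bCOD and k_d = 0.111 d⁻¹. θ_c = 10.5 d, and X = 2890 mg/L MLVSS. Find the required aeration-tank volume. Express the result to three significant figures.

From the SRT design equation V = Y Q (S₀−S) θ_c / [X (1 + k_d θ_c)] = 0.319 × 904 × (1250 − 21.6) × 10.5 / [2890 × (1 + 0.111 × 10.5)] = 3.72×10^6 / 6258 = 594.3 m³.

V ≈ 594 m³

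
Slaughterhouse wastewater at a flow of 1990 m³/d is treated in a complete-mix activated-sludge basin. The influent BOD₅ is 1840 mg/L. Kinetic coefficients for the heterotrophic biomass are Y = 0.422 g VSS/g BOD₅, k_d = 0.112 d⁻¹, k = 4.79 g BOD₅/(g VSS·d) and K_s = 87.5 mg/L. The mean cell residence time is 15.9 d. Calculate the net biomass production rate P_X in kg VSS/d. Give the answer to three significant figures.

For a completely mixed reactor with recycle the Lawrence–McCarty relation gives S = K_s·(1 + k_d·θ_c) / [θ_c·(Y·k − k_d) − 1] = 87.5 × (1 + 0.112 × 15.9) / [15.9 × (0.422 × 4.79 − 0.112) − 1] = 243.3 / 29.36 = 8.288 mg/L.
Observed yield with endogenous decay: Y_obs = Y / (1 + k_d·θ_c) = 0.422 / (1 + 0.112 × 15.9) = 0.422 / 2.781 = 0.1518 g VSS/g BOD₅.
Substrate removed = Q·(S₀ − S) = 1990 m³/d × (1840 − 8.29) g/m³ = 3.65×10^6 g/d = 3645 kg/d.
P_X = Y_obs · Q(S₀ − S) = 0.1518 × 3645 = 553.2 kg VSS/d.

P_X ≈ 553 kg VSS/d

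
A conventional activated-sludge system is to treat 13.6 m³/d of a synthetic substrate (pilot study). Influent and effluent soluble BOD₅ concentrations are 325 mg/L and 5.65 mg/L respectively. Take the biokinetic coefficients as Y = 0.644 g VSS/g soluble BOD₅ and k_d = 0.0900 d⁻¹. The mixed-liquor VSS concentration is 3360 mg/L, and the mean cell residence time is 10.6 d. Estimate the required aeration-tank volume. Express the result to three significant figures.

V ≈ 4.52 m³

Steady-state biomass mass balance: V·X·(1 + k_d·θ_c) = Y·Q·(S₀ − S)·θ_c, so V = 0.644 × 13.6 × (325 − 5.65) × 10.6 / [3360 × (1 + 0.0900 × 10.6)] = 2.96×10^4 / 6565 = 4.516 m³.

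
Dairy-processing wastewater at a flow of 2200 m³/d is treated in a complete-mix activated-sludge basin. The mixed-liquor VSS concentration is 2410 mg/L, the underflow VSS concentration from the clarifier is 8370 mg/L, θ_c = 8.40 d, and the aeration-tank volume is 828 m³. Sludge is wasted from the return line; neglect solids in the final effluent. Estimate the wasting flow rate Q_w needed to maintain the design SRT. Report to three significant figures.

θ_c = V·X/(Q_w·X_r) when wasting from the recycle, so Q_w = V·X/(θ_c·X_r) = 828.0 × 2410 / (8.40 × 8370) = 28.38 m³/d.

Q_w ≈ 28.4 m³/d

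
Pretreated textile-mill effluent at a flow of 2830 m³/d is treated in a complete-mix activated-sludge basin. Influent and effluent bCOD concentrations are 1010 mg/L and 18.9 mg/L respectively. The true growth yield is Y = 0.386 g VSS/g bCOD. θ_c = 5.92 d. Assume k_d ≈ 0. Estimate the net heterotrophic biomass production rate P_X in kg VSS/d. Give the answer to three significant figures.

P_X ≈ 1080 kg VSS/d

No decay correction is needed, so Y_obs = Y = 0.386.
Substrate removed = Q·(S₀ − S) = 2830 m³/d × (1010 − 18.9) g/m³ = 2.8×10^6 g/d = 2805 kg/d.
Net biomass production P_X = Y_obs × Q·(S₀ − S) = 0.3860 × 2805 = 1083 kg VSS/d.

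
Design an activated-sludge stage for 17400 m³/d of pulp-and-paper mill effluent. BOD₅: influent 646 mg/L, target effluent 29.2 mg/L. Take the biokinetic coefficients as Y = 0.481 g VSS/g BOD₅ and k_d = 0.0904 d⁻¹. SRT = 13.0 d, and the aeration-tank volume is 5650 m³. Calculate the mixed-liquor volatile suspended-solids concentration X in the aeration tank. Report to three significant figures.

X ≈ 5460 mg/L

X = Y·Q·ΔS·θ_c / [V·(1 + k_d θ_c)] = 0.481 × 17400 × (646 − 29.2) × 13.0 / [5650 × (1 + 0.0904 × 13.0)] = 5461 mg/L.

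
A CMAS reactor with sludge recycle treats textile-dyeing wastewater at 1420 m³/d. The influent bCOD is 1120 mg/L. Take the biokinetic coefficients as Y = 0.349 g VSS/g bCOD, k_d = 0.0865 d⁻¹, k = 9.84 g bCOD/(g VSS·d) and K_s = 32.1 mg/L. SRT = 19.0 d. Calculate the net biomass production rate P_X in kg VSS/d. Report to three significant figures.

P_X ≈ 210 kg VSS/d

Effluent substrate depends only on kinetics and SRT: S = K_s(1 + k_d θ_c) / [θ_c(Yk − k_d) − 1] = 32.1 × (1 + 0.0865 × 19.0) / [19.0 × (0.349 × 9.84 − 0.0865) − 1] = 84.86 / 62.61 = 1.355 mg/L.
Observed yield with endogenous decay: Y_obs = Y / (1 + k_d·θ_c) = 0.349 / (1 + 0.0865 × 19.0) = 0.349 / 2.643 = 0.1320 g VSS/g bCOD.
Mass of bCOD removed per day: Q(S₀ − S) = 1420 × 1119 g/m³ = 1588 kg/d.
P_X = Y_obs · Q(S₀ − S) = 0.1320 × 1588 = 209.7 kg VSS/d.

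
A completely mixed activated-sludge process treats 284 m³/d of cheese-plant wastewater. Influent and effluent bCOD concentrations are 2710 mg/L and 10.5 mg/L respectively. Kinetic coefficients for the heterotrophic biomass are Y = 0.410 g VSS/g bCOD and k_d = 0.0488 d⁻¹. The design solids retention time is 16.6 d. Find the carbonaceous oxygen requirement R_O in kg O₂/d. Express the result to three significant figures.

Observed yield with endogenous decay: Y_obs = Y / (1 + k_d·θ_c) = 0.410 / (1 + 0.0488 × 16.6) = 0.410 / 1.810 = 0.2265 g VSS/g bCOD.
Mass of bCOD removed per day: Q(S₀ − S) = 284 × 2700 g/m³ = 766.7 kg/d.
P_X = Y_obs·Q·(S₀ − S) = 0.2265 × 766.7 = 173.7 kg VSS/d.
R_O = Q·ΔS − 1.42 P_X = 766.7 − 246.6 = 520.1 kg O₂/d.

R_O ≈ 520 kg O₂/d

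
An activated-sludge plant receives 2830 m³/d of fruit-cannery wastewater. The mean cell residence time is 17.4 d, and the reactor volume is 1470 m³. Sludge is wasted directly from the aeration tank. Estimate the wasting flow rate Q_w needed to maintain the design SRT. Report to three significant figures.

Q_w ≈ 84.5 m³/d

For wasting at MLVSS concentration, Q_w = V/θ_c = 1470/17.4 = 84.48 m³/d.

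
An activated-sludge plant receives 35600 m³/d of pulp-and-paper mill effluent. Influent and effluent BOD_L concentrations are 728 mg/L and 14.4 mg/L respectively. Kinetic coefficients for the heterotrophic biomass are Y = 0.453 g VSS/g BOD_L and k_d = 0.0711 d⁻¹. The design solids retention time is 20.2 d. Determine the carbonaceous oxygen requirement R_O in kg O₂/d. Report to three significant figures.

R_O ≈ 18700 kg O₂/d

Y_obs = Y / (1 + k_d θ_c) = 0.453 / (1 + 0.0711 × 20.2) = 0.453 / 2.436 = 0.1859.
Mass of BOD_L removed per day: Q(S₀ − S) = 35600 × 713.6 g/m³ = 25404 kg/d.
Biomass synthesised: P_X = Y_obs × 25404 = 4724 kg VSS/d.
R_O = Q·(S₀ − S) − 1.42·P_X = 25404 − 1.42 × 4724 = 18696 kg O₂/d.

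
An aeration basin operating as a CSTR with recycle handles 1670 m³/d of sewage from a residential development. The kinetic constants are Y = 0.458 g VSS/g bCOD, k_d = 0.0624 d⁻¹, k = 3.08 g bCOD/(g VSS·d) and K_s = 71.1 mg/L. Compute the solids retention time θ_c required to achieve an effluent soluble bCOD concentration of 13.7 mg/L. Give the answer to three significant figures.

θ_c ≈ 6.04 d

From 1/θ_c = Y·k·S/(K_s + S) − k_d: Y·k·S/(K_s+S) = 0.458 × 3.08 × 13.7 / (71.1 + 13.7) = 0.2279 d⁻¹.
1/θ_c = 0.2279 − 0.0624 = 0.1655 d⁻¹, so θ_c = 6.042 d.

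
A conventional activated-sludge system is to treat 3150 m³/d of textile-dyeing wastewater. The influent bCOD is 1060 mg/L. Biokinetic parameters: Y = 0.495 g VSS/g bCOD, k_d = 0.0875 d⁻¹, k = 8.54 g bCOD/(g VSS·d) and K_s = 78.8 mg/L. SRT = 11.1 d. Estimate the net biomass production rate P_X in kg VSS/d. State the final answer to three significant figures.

For a completely mixed reactor with recycle the Lawrence–McCarty relation gives S = K_s·(1 + k_d·θ_c) / [θ_c·(Y·k − k_d) − 1] = 78.8 × (1 + 0.0875 × 11.1) / [11.1 × (0.495 × 8.54 − 0.0875) − 1] = 155.3 / 44.95 = 3.456 mg/L.
The observed yield is Y_obs = Y/(1 + k_d·θ_c) = 0.495 / (1 + 0.0875 × 11.1) = 0.495 / 1.971 = 0.2511 g VSS per g bCOD removed.
Substrate removed = Q·(S₀ − S) = 3150 m³/d × (1060 − 3.46) g/m³ = 3.33×10^6 g/d = 3328 kg/d.
P_X = Y_obs · Q(S₀ − S) = 0.2511 × 3328 = 835.7 kg VSS/d.

P_X ≈ 836 kg VSS/d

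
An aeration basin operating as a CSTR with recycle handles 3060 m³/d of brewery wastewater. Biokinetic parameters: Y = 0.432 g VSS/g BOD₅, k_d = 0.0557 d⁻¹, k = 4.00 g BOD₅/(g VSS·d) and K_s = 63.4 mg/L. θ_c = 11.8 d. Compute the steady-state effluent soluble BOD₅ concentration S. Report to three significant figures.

S ≈ 5.61 mg/L

From the Monod/SRT balance for a CMAS, S = K_s·(1+k_d θ_c)/[θ_c·(Y k − k_d) − 1] = 63.4 × (1 + 0.0557 × 11.8) / [11.8 × (0.432 × 4.00 − 0.0557) − 1] = 105.1 / 18.73 = 5.609 mg/L.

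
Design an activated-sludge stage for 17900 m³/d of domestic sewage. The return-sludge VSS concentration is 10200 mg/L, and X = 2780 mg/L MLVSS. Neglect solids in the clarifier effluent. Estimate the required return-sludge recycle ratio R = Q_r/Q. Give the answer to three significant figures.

R ≈ 0.375

Solids balance on the clarifier gives (1+R)X = R·X_r, so R = X/(X_r − X) = 2780 / (10200 − 2780) = 0.3747.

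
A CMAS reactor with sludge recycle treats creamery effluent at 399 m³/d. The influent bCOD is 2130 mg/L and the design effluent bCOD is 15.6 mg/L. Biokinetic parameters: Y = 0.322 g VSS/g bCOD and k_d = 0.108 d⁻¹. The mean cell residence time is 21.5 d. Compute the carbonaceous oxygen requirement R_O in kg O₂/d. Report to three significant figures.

Observed yield with endogenous decay: Y_obs = Y / (1 + k_d·θ_c) = 0.322 / (1 + 0.108 × 21.5) = 0.322 / 3.322 = 0.09693 g VSS/g bCOD.
Q·(S₀ − S) = 399 × (2130 − 15.6) × 10⁻³ = 843.6 kg/d removed.
Biomass synthesised: P_X = Y_obs × 843.6 = 81.77 kg VSS/d.
Carbonaceous O₂ demand = substrate oxidised − cell-mass equivalent = 843.6 − 1.42 × 81.77 = 727.5 kg O₂/d.

R_O ≈ 728 kg O₂/d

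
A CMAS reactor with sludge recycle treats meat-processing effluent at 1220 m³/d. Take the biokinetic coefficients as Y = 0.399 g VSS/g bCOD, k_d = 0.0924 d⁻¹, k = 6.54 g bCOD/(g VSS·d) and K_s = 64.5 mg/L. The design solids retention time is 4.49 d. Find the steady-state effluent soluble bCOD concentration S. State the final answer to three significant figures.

S ≈ 8.86 mg/L

From the Monod/SRT balance for a CMAS, S = K_s·(1+k_d θ_c)/[θ_c·(Y k − k_d) − 1] = 64.5 × (1 + 0.0924 × 4.49) / [4.49 × (0.399 × 6.54 − 0.0924) − 1] = 91.26 / 10.30 = 8.859 mg/L.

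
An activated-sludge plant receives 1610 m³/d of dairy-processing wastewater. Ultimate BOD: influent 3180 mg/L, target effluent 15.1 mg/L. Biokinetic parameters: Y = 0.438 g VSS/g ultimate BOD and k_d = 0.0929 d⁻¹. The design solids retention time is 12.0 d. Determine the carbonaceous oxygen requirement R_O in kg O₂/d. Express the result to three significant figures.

Correct the yield for decay: Y_obs = Y/(1 + k_d θ_c) = 0.438 / (1 + 0.0929 × 12.0) = 0.438 / 2.115 = 0.2071.
Q·(S₀ − S) = 1610 × (3180 − 15.1) × 10⁻³ = 5095 kg/d removed.
P_X = Y_obs·Q·(S₀ − S) = 0.2071 × 5095 = 1055 kg VSS/d.
Carbonaceous O₂ demand = substrate oxidised − cell-mass equivalent = 5095 − 1.42 × 1055 = 3597 kg O₂/d.

R_O ≈ 3600 kg O₂/d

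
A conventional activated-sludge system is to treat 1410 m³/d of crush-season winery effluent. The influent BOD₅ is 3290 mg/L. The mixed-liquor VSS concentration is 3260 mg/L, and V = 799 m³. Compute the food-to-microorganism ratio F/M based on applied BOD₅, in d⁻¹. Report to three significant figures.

F/M ≈ 1.78 d⁻¹

F/M = applied load / biomass = Q·S₀/(V·X) = 1410 × 3290 / (799.0 × 3260) = 1.781 d⁻¹.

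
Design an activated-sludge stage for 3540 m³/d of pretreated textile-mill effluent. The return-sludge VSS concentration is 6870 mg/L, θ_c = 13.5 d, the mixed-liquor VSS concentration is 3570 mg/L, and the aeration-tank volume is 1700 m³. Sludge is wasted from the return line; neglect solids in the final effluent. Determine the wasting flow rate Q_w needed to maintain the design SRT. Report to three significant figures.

θ_c = V·X/(Q_w·X_r) when wasting from the recycle, so Q_w = V·X/(θ_c·X_r) = 1700 × 3570 / (13.5 × 6870) = 65.44 m³/d.

Q_w ≈ 65.4 m³/d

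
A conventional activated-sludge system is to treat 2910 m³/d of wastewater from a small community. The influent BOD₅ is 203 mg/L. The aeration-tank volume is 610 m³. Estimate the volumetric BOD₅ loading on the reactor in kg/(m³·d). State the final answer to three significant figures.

Volumetric loading L_v = Q·S₀ / V = 2910 × 203 g/m³ / 610.0 m³ = 968.4 g/(m³·d) = 0.9684 kg BOD₅/(m³·d).

L_v ≈ 0.968 kg BOD₅/(m³·d)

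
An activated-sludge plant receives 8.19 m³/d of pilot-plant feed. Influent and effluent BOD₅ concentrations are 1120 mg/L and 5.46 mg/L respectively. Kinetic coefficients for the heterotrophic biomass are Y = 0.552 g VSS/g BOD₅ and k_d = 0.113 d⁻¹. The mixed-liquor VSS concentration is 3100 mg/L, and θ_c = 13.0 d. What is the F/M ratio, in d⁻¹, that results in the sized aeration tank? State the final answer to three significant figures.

Rearranging the biomass balance for a CMAS with decay, V = Y·Q·ΔS·θ_c / [X·(1+k_d θ_c)] = 0.552 × 8.19 × (1120 − 5.46) × 13.0 / [3100 × (1 + 0.113 × 13.0)] = 6.55×10^4 / 7654 = 8.558 m³.
F/M = Q·S₀ / (V·X) = 8.19 × 1120 / (8.558 × 3100) = 0.3457 g BOD₅·(g VSS·d)⁻¹.

F/M ≈ 0.346 d⁻¹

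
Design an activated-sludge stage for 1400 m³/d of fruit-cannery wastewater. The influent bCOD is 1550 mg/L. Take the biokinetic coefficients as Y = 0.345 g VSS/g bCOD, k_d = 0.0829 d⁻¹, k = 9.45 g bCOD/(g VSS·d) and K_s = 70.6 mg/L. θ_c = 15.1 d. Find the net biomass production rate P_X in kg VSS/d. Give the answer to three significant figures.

From the Monod/SRT balance for a CMAS, S = K_s·(1+k_d θ_c)/[θ_c·(Y k − k_d) − 1] = 70.6 × (1 + 0.0829 × 15.1) / [15.1 × (0.345 × 9.45 − 0.0829) − 1] = 159.0 / 46.98 = 3.384 mg/L.
Y_obs = Y / (1 + k_d θ_c) = 0.345 / (1 + 0.0829 × 15.1) = 0.345 / 2.252 = 0.1532.
ΔS = 1550 − 3.38 = 1547 mg/L, so the substrate removal rate is 1400 × 1547/1000 = 2165 kg bCOD/d.
Biomass produced: P_X = Y_obs·Q·ΔS = 0.1532 × 2165 ≈ 331.7 kg VSS/d.

P_X ≈ 332 kg VSS/d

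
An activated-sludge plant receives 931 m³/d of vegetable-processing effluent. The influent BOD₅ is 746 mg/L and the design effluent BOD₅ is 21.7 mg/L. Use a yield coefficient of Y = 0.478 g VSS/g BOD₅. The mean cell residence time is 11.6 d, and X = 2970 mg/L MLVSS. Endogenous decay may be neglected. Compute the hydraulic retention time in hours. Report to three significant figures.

τ ≈ 32.5 h

Biomass mass balance (decay neglected): V·X = Y·Q·(S₀ − S)·θ_c, so V = 0.478 × 931 × (746 − 21.7) × 11.6 / 2970 = 1259 m³.
τ = V/Q = 1259/931 = 1.352 d, or 32.45 h.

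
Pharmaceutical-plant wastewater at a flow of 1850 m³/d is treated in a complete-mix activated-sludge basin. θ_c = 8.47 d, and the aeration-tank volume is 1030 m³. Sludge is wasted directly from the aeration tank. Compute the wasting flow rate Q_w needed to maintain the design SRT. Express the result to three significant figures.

Q_w ≈ 122 m³/d

Wasting from the aeration tank: Q_w = V / θ_c = 1030 / 8.47 = 121.6 m³/d.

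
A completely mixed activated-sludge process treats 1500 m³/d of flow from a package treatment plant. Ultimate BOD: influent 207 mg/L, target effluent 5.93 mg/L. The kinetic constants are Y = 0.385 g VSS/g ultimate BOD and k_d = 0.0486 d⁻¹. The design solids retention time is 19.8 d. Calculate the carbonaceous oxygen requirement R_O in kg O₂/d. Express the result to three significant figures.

R_O ≈ 218 kg O₂/d

Observed yield with endogenous decay: Y_obs = Y / (1 + k_d·θ_c) = 0.385 / (1 + 0.0486 × 19.8) = 0.385 / 1.962 = 0.1962 g VSS/g ultimate BOD.
Mass of ultimate BOD removed per day: Q(S₀ − S) = 1500 × 201.1 g/m³ = 301.6 kg/d.
P_X = Y_obs·Q·(S₀ − S) = 0.1962 × 301.6 = 59.18 kg VSS/d.
R_O = Q·ΔS − 1.42 P_X = 301.6 − 84.03 = 217.6 kg O₂/d.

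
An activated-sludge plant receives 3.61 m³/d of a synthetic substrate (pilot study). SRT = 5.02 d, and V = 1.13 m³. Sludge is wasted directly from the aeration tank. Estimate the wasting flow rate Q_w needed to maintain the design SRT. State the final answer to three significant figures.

Wasting from the aeration tank: Q_w = V / θ_c = 1.130 / 5.02 = 0.2251 m³/d.

Q_w ≈ 0.225 m³/d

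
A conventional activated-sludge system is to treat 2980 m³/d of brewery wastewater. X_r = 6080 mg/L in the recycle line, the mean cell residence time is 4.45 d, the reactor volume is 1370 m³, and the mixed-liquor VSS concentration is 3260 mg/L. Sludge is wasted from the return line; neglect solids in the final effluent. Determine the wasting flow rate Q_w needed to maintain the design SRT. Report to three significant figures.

Q_w ≈ 165 m³/d

Q_w = (V·X)/(θ_c X_r) = 1370 × 3260 / (4.45 × 6080) = 165.1 m³/d.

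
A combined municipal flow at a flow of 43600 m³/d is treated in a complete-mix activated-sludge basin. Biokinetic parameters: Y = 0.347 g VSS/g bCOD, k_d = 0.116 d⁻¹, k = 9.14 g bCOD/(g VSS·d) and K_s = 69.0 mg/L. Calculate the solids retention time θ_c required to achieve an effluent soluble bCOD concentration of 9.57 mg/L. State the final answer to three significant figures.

At the target effluent, Y k S/(K_s+S) = 0.347×9.14×9.57/78.57 = 0.3863 d⁻¹.
1/θ_c = 0.3863 − 0.116 = 0.2703 d⁻¹, so θ_c = 3.700 d.

θ_c ≈ 3.70 d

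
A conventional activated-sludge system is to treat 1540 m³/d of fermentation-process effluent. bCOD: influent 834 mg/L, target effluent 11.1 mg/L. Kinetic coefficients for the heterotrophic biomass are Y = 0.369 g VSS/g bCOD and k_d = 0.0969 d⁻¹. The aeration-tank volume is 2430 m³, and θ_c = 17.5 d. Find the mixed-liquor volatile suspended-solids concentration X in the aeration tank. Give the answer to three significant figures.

Solving the biomass balance for X: X = Y Q (S₀−S) θ_c / [V (1+k_d θ_c)] = 0.369 × 1540 × (834 − 11.1) × 17.5 / [2430 × (1 + 0.0969 × 17.5)] = 1249 mg/L.

X ≈ 1250 mg/L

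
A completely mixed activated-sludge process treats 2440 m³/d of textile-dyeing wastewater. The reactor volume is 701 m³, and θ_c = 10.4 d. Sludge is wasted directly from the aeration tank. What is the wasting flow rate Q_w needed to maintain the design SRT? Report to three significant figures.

Q_w ≈ 67.4 m³/d

Wasting from the aeration tank: Q_w = V / θ_c = 701.0 / 10.4 = 67.40 m³/d.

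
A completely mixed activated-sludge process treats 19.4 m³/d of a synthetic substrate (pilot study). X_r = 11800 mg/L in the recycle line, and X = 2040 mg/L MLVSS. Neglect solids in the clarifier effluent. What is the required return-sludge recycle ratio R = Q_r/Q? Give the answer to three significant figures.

R ≈ 0.209

Solids balance on the clarifier gives (1+R)X = R·X_r, so R = X/(X_r − X) = 2040 / (11800 − 2040) = 0.2090.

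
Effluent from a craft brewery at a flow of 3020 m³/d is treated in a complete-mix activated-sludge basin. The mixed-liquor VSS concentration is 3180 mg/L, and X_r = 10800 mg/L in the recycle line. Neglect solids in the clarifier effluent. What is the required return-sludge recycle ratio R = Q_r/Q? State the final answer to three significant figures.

R ≈ 0.417

R = Q_r/Q = X/(X_r − X) = 3180 / (10800 − 3180) = 0.4173.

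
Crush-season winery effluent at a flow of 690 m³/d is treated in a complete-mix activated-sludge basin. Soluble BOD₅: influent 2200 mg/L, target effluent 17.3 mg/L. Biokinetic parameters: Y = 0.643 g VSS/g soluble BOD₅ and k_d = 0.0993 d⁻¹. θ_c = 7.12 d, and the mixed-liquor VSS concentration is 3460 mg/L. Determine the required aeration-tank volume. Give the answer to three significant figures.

Steady-state biomass mass balance: V·X·(1 + k_d·θ_c) = Y·Q·(S₀ − S)·θ_c, so V = 0.643 × 690 × (2200 − 17.3) × 7.12 / [3460 × (1 + 0.0993 × 7.12)] = 6.89×10^6 / 5906 = 1167 m³.

V ≈ 1170 m³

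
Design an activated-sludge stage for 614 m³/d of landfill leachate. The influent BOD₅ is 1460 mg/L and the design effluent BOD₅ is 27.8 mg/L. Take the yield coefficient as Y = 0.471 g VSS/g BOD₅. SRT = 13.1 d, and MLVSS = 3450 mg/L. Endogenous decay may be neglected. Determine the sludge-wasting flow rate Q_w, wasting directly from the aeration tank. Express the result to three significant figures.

Q_w ≈ 120 m³/d

V·X = Y·Q·ΔS·θ_c gives V = 0.471 × 614 × (1460 − 27.8) × 13.1 / 3450 = 1573 m³.
For wasting at MLVSS concentration, Q_w = V/θ_c = 1573/13.1 = 120.1 m³/d.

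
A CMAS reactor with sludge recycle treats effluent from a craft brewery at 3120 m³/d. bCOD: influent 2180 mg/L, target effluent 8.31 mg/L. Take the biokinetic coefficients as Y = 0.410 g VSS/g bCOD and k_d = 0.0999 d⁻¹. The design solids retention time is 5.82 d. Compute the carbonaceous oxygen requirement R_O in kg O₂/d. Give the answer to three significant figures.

R_O ≈ 4280 kg O₂/d

Correct the yield for decay: Y_obs = Y/(1 + k_d θ_c) = 0.410 / (1 + 0.0999 × 5.82) = 0.410 / 1.581 = 0.2593.
Mass of bCOD removed per day: Q(S₀ − S) = 3120 × 2172 g/m³ = 6776 kg/d.
P_X = Y_obs·Q·(S₀ − S) = 0.2593 × 6776 = 1757 kg VSS/d.
R_O = Q·ΔS − 1.42 P_X = 6776 − 2494 = 4281 kg O₂/d.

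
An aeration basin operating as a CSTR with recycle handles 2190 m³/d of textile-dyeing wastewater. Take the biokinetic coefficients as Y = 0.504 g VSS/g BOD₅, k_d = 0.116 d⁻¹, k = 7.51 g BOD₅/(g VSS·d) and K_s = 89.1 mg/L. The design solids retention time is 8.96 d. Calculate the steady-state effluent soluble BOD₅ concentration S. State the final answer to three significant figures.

S ≈ 5.70 mg/L

From the Monod/SRT balance for a CMAS, S = K_s·(1+k_d θ_c)/[θ_c·(Y k − k_d) − 1] = 89.1 × (1 + 0.116 × 8.96) / [8.96 × (0.504 × 7.51 − 0.116) − 1] = 181.7 / 31.87 = 5.701 mg/L.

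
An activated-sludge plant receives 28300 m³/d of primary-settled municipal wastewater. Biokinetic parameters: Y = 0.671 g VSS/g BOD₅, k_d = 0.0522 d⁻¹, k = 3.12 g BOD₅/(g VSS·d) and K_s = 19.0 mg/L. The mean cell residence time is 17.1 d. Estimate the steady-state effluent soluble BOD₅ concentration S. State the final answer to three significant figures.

S ≈ 1.06 mg/L

From the Monod/SRT balance for a CMAS, S = K_s·(1+k_d θ_c)/[θ_c·(Y k − k_d) − 1] = 19.0 × (1 + 0.0522 × 17.1) / [17.1 × (0.671 × 3.12 − 0.0522) − 1] = 35.96 / 33.91 = 1.061 mg/L.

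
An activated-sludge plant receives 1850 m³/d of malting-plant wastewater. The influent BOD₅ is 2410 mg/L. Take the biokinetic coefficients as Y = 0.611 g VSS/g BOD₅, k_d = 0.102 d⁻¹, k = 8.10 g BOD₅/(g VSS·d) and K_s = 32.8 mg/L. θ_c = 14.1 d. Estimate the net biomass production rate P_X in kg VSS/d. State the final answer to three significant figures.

Effluent substrate depends only on kinetics and SRT: S = K_s(1 + k_d θ_c) / [θ_c(Yk − k_d) − 1] = 32.8 × (1 + 0.102 × 14.1) / [14.1 × (0.611 × 8.10 − 0.102) − 1] = 79.97 / 67.34 = 1.188 mg/L.
Y_obs = Y / (1 + k_d θ_c) = 0.611 / (1 + 0.102 × 14.1) = 0.611 / 2.438 = 0.2506.
Mass of BOD₅ removed per day: Q(S₀ − S) = 1850 × 2409 g/m³ = 4456 kg/d.
Net biomass production P_X = Y_obs × Q·(S₀ − S) = 0.2506 × 4456 = 1117 kg VSS/d.

P_X ≈ 1120 kg VSS/d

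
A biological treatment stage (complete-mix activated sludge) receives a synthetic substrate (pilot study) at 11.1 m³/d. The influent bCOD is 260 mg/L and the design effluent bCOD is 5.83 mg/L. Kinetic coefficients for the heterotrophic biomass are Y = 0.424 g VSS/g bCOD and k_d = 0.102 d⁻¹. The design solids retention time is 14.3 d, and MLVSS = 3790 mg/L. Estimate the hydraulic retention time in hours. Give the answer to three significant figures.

Rearranging the biomass balance for a CMAS with decay, V = Y·Q·ΔS·θ_c / [X·(1+k_d θ_c)] = 0.424 × 11.1 × (260 − 5.83) × 14.3 / [3790 × (1 + 0.102 × 14.3)] = 1.71×10^4 / 9318 = 1.836 m³.
HRT = V/Q = 1.836 m³ / 11.1 m³·d⁻¹ = 0.1654 d × 24 = 3.969 h.

τ ≈ 3.97 h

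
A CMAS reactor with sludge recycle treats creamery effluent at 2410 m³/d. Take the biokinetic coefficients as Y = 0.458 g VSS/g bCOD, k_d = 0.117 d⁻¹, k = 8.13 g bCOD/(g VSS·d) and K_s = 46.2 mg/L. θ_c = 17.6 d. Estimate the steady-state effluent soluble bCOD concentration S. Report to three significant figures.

From the Monod/SRT balance for a CMAS, S = K_s·(1+k_d θ_c)/[θ_c·(Y k − k_d) − 1] = 46.2 × (1 + 0.117 × 17.6) / [17.6 × (0.458 × 8.13 − 0.117) − 1] = 141.3 / 62.48 = 2.262 mg/L.

S ≈ 2.26 mg/L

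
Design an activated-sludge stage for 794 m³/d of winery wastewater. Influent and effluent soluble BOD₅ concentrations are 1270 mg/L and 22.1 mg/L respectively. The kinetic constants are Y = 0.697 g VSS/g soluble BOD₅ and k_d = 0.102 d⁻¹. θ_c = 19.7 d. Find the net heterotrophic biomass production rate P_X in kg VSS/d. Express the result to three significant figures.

Observed yield with endogenous decay: Y_obs = Y / (1 + k_d·θ_c) = 0.697 / (1 + 0.102 × 19.7) = 0.697 / 3.009 = 0.2316 g VSS/g soluble BOD₅.
ΔS = 1270 − 22.1 = 1248 mg/L, so the substrate removal rate is 794 × 1248/1000 = 990.8 kg soluble BOD₅/d.
P_X = Y_obs · Q(S₀ − S) = 0.2316 × 990.8 = 229.5 kg VSS/d.

P_X ≈ 229 kg VSS/d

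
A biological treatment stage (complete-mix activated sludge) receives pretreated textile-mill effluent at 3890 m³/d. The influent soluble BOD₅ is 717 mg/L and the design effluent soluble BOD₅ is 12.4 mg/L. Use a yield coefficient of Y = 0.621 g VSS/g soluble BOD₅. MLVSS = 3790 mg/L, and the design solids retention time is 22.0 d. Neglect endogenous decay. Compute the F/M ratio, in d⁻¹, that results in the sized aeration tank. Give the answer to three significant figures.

F/M ≈ 0.0745 d⁻¹

With k_d = 0 the design equation reduces to V = Y Q (S₀−S) θ_c / X = 0.621 × 3890 × (717 − 12.4) × 22.0 / 3790 = 9880 m³.
F/M = applied load / biomass = Q·S₀/(V·X) = 3890 × 717 / (9880 × 3790) = 0.07448 d⁻¹.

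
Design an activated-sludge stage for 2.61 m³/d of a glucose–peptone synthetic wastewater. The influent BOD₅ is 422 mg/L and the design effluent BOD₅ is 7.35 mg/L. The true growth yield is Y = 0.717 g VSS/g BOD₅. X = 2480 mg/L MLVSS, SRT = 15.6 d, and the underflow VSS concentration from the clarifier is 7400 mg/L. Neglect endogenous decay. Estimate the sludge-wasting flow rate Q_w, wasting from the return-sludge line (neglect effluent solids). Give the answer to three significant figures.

Biomass mass balance (decay neglected): V·X = Y·Q·(S₀ − S)·θ_c, so V = 0.717 × 2.61 × (422 − 7.35) × 15.6 / 2480 = 4.881 m³.
Wasting from the return line (neglecting effluent solids): Q_w = V·X / (θ_c·X_r) = 4.881 × 2480 / (15.6 × 7400) = 0.1049 m³/d.

Q_w ≈ 0.105 m³/d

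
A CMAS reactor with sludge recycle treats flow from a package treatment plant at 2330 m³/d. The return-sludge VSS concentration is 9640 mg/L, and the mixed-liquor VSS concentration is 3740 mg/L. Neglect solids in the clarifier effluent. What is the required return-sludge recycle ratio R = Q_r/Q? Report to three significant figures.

R ≈ 0.634

R = Q_r/Q = X/(X_r − X) = 3740 / (9640 − 3740) = 0.6339.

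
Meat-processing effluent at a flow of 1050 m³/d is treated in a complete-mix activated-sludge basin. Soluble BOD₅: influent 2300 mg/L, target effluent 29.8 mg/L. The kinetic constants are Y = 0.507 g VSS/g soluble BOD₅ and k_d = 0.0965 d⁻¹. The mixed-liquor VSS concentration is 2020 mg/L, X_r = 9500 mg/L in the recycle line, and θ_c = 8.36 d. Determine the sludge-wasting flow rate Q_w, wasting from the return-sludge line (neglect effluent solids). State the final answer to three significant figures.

Steady-state biomass mass balance: V·X·(1 + k_d·θ_c) = Y·Q·(S₀ − S)·θ_c, so V = 0.507 × 1050 × (2300 − 29.8) × 8.36 / [2020 × (1 + 0.0965 × 8.36)] = 1.01×10^7 / 3650 = 2768 m³.
Q_w = (V·X)/(θ_c X_r) = 2768 × 2020 / (8.36 × 9500) = 70.41 m³/d.

Q_w ≈ 70.4 m³/d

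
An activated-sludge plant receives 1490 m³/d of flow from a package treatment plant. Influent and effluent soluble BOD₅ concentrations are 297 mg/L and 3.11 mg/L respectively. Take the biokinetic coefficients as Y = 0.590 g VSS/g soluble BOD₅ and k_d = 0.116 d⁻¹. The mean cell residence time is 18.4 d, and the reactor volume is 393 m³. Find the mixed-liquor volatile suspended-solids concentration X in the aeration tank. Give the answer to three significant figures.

From V·X·(1 + k_d·θ_c) = Y·Q·(S₀ − S)·θ_c: X = 0.590 × 1490 × (297 − 3.11) × 18.4 / [393 × (1 + 0.116 × 18.4)] = 3859 mg/L.

X ≈ 3860 mg/L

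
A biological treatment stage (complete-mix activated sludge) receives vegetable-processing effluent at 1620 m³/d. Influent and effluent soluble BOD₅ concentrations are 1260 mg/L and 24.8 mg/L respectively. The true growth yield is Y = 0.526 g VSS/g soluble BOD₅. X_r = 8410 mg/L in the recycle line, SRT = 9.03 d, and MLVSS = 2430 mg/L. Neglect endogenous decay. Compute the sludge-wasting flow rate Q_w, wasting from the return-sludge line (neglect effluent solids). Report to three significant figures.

Q_w ≈ 125 m³/d

With k_d = 0 the design equation reduces to V = Y Q (S₀−S) θ_c / X = 0.526 × 1620 × (1260 − 24.8) × 9.03 / 2430 = 3911 m³.
Wasting from the return line (neglecting effluent solids): Q_w = V·X / (θ_c·X_r) = 3911 × 2430 / (9.03 × 8410) = 125.2 m³/d.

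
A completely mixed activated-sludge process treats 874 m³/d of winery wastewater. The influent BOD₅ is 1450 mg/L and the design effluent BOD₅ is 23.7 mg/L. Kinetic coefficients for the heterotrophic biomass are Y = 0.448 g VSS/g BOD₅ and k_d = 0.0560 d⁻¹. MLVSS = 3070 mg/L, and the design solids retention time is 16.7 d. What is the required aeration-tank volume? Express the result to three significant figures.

Rearranging the biomass balance for a CMAS with decay, V = Y·Q·ΔS·θ_c / [X·(1+k_d θ_c)] = 0.448 × 874 × (1450 − 23.7) × 16.7 / [3070 × (1 + 0.0560 × 16.7)] = 9.33×10^6 / 5941 = 1570 m³.

V ≈ 1570 m³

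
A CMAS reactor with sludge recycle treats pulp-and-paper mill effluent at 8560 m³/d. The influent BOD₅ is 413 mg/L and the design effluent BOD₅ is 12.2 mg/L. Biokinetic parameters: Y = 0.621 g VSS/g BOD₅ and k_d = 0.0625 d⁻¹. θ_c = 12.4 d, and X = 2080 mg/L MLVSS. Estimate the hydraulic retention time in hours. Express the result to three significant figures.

From the SRT design equation V = Y Q (S₀−S) θ_c / [X (1 + k_d θ_c)] = 0.621 × 8560 × (413 − 12.2) × 12.4 / [2080 × (1 + 0.0625 × 12.4)] = 2.64×10^7 / 3692 = 7156 m³.
HRT = V/Q = 7156 m³ / 8560 m³·d⁻¹ = 0.8359 d × 24 = 20.06 h.

τ ≈ 20.1 h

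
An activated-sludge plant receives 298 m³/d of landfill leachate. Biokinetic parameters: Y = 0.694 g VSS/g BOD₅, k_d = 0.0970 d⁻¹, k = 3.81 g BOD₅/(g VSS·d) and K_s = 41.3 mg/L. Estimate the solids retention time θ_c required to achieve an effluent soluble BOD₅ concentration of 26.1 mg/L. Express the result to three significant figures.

From 1/θ_c = Y·k·S/(K_s + S) − k_d: Y·k·S/(K_s+S) = 0.694 × 3.81 × 26.1 / (41.3 + 26.1) = 1.024 d⁻¹.
θ_c = 1/(μ − k_d) = 1/(1.024 − 0.0970) = 1/0.9269 = 1.079 d.

θ_c ≈ 1.08 d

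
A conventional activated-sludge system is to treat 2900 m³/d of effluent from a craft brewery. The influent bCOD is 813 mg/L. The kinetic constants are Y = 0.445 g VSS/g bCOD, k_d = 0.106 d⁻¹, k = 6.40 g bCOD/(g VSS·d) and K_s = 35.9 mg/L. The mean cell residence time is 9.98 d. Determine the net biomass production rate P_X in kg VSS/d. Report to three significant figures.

P_X ≈ 508 kg VSS/d

For a completely mixed reactor with recycle the Lawrence–McCarty relation gives S = K_s·(1 + k_d·θ_c) / [θ_c·(Y·k − k_d) − 1] = 35.9 × (1 + 0.106 × 9.98) / [9.98 × (0.445 × 6.40 − 0.106) − 1] = 73.88 / 26.37 = 2.802 mg/L.
Observed yield with endogenous decay: Y_obs = Y / (1 + k_d·θ_c) = 0.445 / (1 + 0.106 × 9.98) = 0.445 / 2.058 = 0.2162 g VSS/g bCOD.
Substrate removed = Q·(S₀ − S) = 2900 m³/d × (813 − 2.80) g/m³ = 2.35×10^6 g/d = 2350 kg/d.
P_X = Y_obs · Q(S₀ − S) = 0.2162 × 2350 = 508.1 kg VSS/d.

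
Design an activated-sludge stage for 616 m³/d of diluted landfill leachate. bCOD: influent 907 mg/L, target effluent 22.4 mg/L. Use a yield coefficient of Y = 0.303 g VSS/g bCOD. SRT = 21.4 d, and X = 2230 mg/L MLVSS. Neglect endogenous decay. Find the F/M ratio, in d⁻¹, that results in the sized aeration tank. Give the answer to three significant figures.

F/M ≈ 0.158 d⁻¹

With k_d = 0 the design equation reduces to V = Y Q (S₀−S) θ_c / X = 0.303 × 616 × (907 − 22.4) × 21.4 / 2230 = 1584 m³.
Food-to-microorganism ratio F/M = Q S₀ / (V X) = 616 × 907 / (1584 × 2230) = 0.1581 d⁻¹.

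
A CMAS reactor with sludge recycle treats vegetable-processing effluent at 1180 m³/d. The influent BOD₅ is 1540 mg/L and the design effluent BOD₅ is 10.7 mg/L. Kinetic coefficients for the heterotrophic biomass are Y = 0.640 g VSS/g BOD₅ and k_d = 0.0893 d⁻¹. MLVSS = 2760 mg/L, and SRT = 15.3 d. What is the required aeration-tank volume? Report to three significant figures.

Rearranging the biomass balance for a CMAS with decay, V = Y·Q·ΔS·θ_c / [X·(1+k_d θ_c)] = 0.640 × 1180 × (1540 − 10.7) × 15.3 / [2760 × (1 + 0.0893 × 15.3)] = 1.77×10^7 / 6531 = 2706 m³.

V ≈ 2710 m³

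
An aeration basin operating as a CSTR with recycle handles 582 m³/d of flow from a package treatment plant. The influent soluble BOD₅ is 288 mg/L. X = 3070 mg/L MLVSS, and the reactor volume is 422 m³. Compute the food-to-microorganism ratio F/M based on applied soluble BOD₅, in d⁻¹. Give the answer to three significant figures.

Food-to-microorganism ratio F/M = Q S₀ / (V X) = 582 × 288 / (422.0 × 3070) = 0.1294 d⁻¹.

F/M ≈ 0.129 d⁻¹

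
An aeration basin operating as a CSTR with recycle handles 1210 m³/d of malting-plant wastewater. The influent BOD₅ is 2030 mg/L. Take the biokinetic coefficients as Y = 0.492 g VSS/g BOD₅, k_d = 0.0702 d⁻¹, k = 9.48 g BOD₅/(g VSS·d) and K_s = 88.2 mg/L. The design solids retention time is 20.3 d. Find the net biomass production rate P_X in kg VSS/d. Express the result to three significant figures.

P_X ≈ 498 kg VSS/d

From the Monod/SRT balance for a CMAS, S = K_s·(1+k_d θ_c)/[θ_c·(Y k − k_d) − 1] = 88.2 × (1 + 0.0702 × 20.3) / [20.3 × (0.492 × 9.48 − 0.0702) − 1] = 213.9 / 92.26 = 2.318 mg/L.
Observed yield with endogenous decay: Y_obs = Y / (1 + k_d·θ_c) = 0.492 / (1 + 0.0702 × 20.3) = 0.492 / 2.425 = 0.2029 g VSS/g BOD₅.
Q·(S₀ − S) = 1210 × (2030 − 2.32) × 10⁻³ = 2453 kg/d removed.
Biomass produced: P_X = Y_obs·Q·ΔS = 0.2029 × 2453 ≈ 497.8 kg VSS/d.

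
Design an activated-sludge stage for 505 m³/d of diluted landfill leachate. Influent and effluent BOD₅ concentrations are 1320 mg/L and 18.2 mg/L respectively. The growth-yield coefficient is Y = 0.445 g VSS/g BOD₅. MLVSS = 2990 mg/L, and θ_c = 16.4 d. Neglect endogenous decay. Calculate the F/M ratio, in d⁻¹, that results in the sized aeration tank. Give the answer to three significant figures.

V·X = Y·Q·ΔS·θ_c gives V = 0.445 × 505 × (1320 − 18.2) × 16.4 / 2990 = 1605 m³.
F/M = applied load / biomass = Q·S₀/(V·X) = 505 × 1320 / (1605 × 2990) = 0.1389 d⁻¹.

F/M ≈ 0.139 d⁻¹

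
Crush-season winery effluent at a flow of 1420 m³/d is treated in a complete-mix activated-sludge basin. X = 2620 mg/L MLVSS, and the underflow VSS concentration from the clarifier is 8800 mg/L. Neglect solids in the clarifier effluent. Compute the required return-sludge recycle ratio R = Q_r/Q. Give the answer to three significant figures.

R ≈ 0.424

Solids balance on the clarifier gives (1+R)X = R·X_r, so R = X/(X_r − X) = 2620 / (8800 − 2620) = 0.4239.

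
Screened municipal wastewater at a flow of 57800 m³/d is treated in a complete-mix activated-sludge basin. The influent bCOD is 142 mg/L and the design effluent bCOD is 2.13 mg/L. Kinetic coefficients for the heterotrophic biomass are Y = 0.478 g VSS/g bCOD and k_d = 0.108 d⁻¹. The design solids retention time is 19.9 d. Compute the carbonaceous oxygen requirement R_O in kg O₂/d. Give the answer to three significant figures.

Observed yield with endogenous decay: Y_obs = Y / (1 + k_d·θ_c) = 0.478 / (1 + 0.108 × 19.9) = 0.478 / 3.149 = 0.1518 g VSS/g bCOD.
Q·(S₀ − S) = 57800 × (142 − 2.13) × 10⁻³ = 8084 kg/d removed.
P_X = Y_obs·Q·(S₀ − S) = 0.1518 × 8084 = 1227 kg VSS/d.
R_O = Q·(S₀ − S) − 1.42·P_X = 8084 − 1.42 × 1227 = 6342 kg O₂/d.

R_O ≈ 6340 kg O₂/d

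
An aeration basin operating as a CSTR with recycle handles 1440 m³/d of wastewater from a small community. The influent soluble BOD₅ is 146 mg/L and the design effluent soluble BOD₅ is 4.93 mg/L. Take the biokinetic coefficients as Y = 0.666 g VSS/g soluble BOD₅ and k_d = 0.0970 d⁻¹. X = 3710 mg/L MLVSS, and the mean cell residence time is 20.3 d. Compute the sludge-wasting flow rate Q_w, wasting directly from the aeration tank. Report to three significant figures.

Q_w ≈ 12.3 m³/d

Rearranging the biomass balance for a CMAS with decay, V = Y·Q·ΔS·θ_c / [X·(1+k_d θ_c)] = 0.666 × 1440 × (146 − 4.93) × 20.3 / [3710 × (1 + 0.0970 × 20.3)] = 2.75×10^6 / 11015 = 249.3 m³.
With mixed-liquor wasting, θ_c = V/Q_w, so Q_w = V/θ_c = 249.3/20.3 = 12.28 m³/d.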